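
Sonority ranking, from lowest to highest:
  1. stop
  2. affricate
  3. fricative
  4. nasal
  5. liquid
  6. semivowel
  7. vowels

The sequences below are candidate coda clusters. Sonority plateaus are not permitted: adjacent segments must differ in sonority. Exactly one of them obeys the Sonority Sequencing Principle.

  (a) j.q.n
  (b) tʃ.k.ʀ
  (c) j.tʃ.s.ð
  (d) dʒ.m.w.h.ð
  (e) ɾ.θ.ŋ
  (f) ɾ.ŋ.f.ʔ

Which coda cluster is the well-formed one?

(a) 6-1-4 → violates
(b) 2-1-5 → violates
(c) 6-2-3-3 → violates
(d) 2-4-6-3-3 → violates
(e) 5-3-4 → violates
(f) 5-4-3-1 → obeys

f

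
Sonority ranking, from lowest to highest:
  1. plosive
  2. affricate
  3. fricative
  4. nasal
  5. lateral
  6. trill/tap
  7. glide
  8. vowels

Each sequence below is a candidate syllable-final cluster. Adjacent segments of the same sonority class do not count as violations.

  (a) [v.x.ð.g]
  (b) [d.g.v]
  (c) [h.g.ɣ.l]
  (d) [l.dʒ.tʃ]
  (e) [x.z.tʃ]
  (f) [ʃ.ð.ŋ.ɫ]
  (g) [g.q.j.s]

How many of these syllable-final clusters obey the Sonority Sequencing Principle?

(a) [v.x.ð.g]: profile 3-3-3-1 — obeys.
(b) [d.g.v]: profile 1-1-3 — violates.
(c) [h.g.ɣ.l]: profile 3-1-3-5 — violates.
(d) [l.dʒ.tʃ]: profile 5-2-2 — obeys.
(e) [x.z.tʃ]: profile 3-3-2 — obeys.
(f) [ʃ.ð.ŋ.ɫ]: profile 3-3-4-5 — violates.
(g) [g.q.j.s]: profile 1-1-7-3 — violates.

3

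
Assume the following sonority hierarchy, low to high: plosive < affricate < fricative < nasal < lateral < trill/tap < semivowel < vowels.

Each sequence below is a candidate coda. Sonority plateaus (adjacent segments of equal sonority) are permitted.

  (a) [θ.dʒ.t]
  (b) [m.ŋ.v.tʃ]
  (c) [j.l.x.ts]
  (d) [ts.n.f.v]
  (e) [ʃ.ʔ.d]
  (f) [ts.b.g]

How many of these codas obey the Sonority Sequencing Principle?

5

(a) sonority 3-2-1: well-formed.
(b) sonority 4-4-3-2: well-formed.
(c) sonority 7-5-3-2: well-formed.
(d) sonority 2-4-3-3: ill-formed.
(e) sonority 3-1-1: well-formed.
(f) sonority 2-1-1: well-formed.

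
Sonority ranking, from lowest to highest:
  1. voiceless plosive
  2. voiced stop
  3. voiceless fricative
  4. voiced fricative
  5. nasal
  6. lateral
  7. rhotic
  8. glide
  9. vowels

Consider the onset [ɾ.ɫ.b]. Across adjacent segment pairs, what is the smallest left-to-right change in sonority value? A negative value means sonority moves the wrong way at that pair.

-4

/ɾ/: rhotic = 7.
/ɫ/: lateral = 6.
/b/: voiced stop = 2.
/ɾ/→/ɫ/: change -1.
/ɫ/→/b/: change -4.
Minimum = -4.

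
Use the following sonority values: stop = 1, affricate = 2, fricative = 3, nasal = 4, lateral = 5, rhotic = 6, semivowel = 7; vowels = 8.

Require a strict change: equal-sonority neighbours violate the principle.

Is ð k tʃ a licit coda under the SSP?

no

/ð/: fricative = 3.
/k/: stop = 1.
/tʃ/: affricate = 2.
The profile is 3-1-2. Between /k/ (1) and /tʃ/ (2) sonority does not fall, so the cluster violates the SSP.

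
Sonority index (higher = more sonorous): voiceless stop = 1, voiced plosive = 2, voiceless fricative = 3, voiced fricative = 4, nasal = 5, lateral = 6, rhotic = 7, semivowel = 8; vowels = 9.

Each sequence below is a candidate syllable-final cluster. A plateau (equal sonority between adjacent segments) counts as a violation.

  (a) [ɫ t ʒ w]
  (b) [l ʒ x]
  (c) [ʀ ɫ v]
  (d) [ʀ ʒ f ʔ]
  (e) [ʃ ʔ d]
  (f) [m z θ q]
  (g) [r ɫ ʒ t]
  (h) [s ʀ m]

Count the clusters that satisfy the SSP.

(a) sonority 6-1-4-8: ill-formed.
(b) sonority 6-4-3: well-formed.
(c) sonority 7-6-4: well-formed.
(d) sonority 7-4-3-1: well-formed.
(e) sonority 3-1-2: ill-formed.
(f) sonority 5-4-3-1: well-formed.
(g) sonority 7-6-4-1: well-formed.
(h) sonority 3-7-5: ill-formed.

5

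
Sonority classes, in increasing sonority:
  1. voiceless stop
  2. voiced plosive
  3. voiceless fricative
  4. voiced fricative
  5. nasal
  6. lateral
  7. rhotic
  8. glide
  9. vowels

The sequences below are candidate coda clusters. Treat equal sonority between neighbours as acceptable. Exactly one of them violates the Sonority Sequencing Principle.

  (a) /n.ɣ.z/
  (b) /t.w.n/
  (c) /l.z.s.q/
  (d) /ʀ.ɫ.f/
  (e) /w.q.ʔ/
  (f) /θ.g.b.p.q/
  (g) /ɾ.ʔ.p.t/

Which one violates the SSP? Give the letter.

(a) /n.ɣ.z/: profile 5-4-4 — obeys.
(b) /t.w.n/: profile 1-8-5 — violates.
(c) /l.z.s.q/: profile 6-4-3-1 — obeys.
(d) /ʀ.ɫ.f/: profile 7-6-3 — obeys.
(e) /w.q.ʔ/: profile 8-1-1 — obeys.
(f) /θ.g.b.p.q/: profile 3-2-2-1-1 — obeys.
(g) /ɾ.ʔ.p.t/: profile 7-1-1-1 — obeys.

b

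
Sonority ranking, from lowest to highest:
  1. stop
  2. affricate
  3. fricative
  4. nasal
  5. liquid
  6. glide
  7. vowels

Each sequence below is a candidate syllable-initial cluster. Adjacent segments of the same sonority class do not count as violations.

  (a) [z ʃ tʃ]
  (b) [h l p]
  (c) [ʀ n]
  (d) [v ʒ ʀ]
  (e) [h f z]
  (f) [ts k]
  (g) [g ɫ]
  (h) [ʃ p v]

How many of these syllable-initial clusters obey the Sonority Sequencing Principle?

(a) 3-3-2 → violates
(b) 3-5-1 → violates
(c) 5-4 → violates
(d) 3-3-5 → obeys
(e) 3-3-3 → obeys
(f) 2-1 → violates
(g) 1-5 → obeys
(h) 3-1-3 → violates

3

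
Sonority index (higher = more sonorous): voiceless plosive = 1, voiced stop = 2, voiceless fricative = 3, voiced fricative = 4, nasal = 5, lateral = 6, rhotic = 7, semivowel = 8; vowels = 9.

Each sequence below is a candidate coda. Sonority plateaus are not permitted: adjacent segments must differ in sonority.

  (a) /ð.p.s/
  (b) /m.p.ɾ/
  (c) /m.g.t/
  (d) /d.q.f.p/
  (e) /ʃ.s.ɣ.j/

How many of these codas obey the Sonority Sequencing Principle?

1

(a) /ð.p.s/: profile 4-1-3 — violates.
(b) /m.p.ɾ/: profile 5-1-7 — violates.
(c) /m.g.t/: profile 5-2-1 — obeys.
(d) /d.q.f.p/: profile 2-1-3-1 — violates.
(e) /ʃ.s.ɣ.j/: profile 3-3-4-8 — violates.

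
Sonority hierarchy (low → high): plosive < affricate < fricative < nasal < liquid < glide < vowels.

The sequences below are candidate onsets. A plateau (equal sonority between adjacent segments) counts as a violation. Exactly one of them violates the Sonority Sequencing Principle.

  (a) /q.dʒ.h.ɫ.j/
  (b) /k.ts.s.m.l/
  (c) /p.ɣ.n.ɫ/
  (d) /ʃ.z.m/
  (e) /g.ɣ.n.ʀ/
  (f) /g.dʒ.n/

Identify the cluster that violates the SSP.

d

(a) 1-2-3-5-6 → obeys
(b) 1-2-3-4-5 → obeys
(c) 1-3-4-5 → obeys
(d) 3-3-4 → violates
(e) 1-3-4-5 → obeys
(f) 1-2-4 → obeys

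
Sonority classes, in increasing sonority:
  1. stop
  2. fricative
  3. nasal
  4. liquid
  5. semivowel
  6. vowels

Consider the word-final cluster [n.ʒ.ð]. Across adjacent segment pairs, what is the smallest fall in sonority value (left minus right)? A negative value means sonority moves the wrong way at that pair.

/n/ is a nasal (sonority 3).
/ʒ/ is a fricative (sonority 2).
/ð/ is a fricative (sonority 2).
/n/→/ʒ/: change +1.
/ʒ/→/ð/: change +0.
Minimum = 0.

0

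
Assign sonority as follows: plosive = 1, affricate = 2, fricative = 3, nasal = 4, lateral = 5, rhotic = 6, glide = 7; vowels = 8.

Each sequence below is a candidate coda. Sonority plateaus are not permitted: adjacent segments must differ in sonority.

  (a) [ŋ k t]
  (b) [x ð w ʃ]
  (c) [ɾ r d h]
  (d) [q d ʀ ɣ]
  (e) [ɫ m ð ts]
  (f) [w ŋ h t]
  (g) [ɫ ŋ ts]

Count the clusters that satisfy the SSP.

(a) [ŋ k t]: profile 4-1-1 — violates.
(b) [x ð w ʃ]: profile 3-3-7-3 — violates.
(c) [ɾ r d h]: profile 6-6-1-3 — violates.
(d) [q d ʀ ɣ]: profile 1-1-6-3 — violates.
(e) [ɫ m ð ts]: profile 5-4-3-2 — obeys.
(f) [w ŋ h t]: profile 7-4-3-1 — obeys.
(g) [ɫ ŋ ts]: profile 5-4-2 — obeys.

3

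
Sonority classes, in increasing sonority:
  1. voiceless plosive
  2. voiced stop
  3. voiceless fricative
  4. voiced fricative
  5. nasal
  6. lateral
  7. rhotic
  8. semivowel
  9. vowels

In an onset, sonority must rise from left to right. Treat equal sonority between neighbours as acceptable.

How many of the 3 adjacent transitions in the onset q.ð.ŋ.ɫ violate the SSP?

0

/q/: voiceless plosive = 1.
/ð/: voiced fricative = 4.
/ŋ/: nasal = 5.
/ɫ/: lateral = 6.
/q/→/ð/: 1→4 (rises) — ok.
/ð/→/ŋ/: 4→5 (rises) — ok.
/ŋ/→/ɫ/: 5→6 (rises) — ok.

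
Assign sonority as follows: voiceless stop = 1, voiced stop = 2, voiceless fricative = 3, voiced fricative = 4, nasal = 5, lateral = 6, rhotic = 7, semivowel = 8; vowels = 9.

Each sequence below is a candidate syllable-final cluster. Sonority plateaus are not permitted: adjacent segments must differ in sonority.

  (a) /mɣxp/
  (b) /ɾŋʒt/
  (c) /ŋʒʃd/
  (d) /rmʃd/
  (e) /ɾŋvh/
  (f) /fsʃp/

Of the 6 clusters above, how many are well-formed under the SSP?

(a) sonority 5-4-3-1: well-formed.
(b) sonority 7-5-4-1: well-formed.
(c) sonority 5-4-3-2: well-formed.
(d) sonority 7-5-3-2: well-formed.
(e) sonority 7-5-4-3: well-formed.
(f) sonority 3-3-3-1: ill-formed.

5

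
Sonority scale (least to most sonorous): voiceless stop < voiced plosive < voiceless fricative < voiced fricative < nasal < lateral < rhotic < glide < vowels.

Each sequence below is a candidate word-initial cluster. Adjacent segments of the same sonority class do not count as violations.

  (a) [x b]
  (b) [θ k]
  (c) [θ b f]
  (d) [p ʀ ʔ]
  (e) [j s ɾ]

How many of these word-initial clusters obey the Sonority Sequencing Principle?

0

(a) sonority 3-2: ill-formed.
(b) sonority 3-1: ill-formed.
(c) sonority 3-2-3: ill-formed.
(d) sonority 1-7-1: ill-formed.
(e) sonority 8-3-7: ill-formed.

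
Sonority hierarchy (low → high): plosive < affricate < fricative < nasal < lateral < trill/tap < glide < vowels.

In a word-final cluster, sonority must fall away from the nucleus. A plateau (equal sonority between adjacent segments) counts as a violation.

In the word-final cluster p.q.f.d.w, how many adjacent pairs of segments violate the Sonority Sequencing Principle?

3

/p/ — plosive, sonority 1.
/q/ — plosive, sonority 1.
/f/ — fricative, sonority 3.
/d/ — plosive, sonority 1.
/w/ — glide, sonority 7.
/p/→/q/: 1→1 (plateau) — violation.
/q/→/f/: 1→3 (does not fall) — violation.
/f/→/d/: 3→1 (falls) — ok.
/d/→/w/: 1→7 (does not fall) — violation.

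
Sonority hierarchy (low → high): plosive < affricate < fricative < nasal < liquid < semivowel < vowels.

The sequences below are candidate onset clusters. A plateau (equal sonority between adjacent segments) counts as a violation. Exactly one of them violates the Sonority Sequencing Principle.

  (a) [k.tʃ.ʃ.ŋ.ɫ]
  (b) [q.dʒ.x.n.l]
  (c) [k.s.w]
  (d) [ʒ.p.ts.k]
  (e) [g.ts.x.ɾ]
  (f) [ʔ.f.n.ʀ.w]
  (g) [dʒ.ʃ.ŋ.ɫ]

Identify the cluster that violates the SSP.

d

(a) sonority 1-2-3-4-5: well-formed.
(b) sonority 1-2-3-4-5: well-formed.
(c) sonority 1-3-6: well-formed.
(d) sonority 3-1-2-1: ill-formed.
(e) sonority 1-2-3-5: well-formed.
(f) sonority 1-3-4-5-6: well-formed.
(g) sonority 2-3-4-5: well-formed.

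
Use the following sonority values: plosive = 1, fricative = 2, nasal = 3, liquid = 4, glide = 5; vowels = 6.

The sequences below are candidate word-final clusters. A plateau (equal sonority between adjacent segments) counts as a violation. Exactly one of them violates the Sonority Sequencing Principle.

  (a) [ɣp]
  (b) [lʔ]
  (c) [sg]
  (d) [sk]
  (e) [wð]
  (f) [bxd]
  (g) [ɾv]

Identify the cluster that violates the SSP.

f

(a) 2-1 → obeys
(b) 4-1 → obeys
(c) 2-1 → obeys
(d) 2-1 → obeys
(e) 5-2 → obeys
(f) 1-2-1 → violates
(g) 4-2 → obeys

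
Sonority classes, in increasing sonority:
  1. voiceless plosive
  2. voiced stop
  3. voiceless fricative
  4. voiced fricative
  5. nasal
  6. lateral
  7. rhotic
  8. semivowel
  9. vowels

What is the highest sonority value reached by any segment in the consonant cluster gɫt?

6

/g/ is a voiced stop (sonority 2).
/ɫ/ is a lateral (sonority 6).
/t/ is a voiceless plosive (sonority 1).
The maximum is 6.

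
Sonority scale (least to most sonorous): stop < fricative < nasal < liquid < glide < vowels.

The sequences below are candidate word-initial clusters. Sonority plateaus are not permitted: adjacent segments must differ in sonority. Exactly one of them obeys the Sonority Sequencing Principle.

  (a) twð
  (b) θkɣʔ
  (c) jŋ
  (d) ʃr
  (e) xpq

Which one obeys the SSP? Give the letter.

(a) sonority 1-5-2: ill-formed.
(b) sonority 2-1-2-1: ill-formed.
(c) sonority 5-3: ill-formed.
(d) sonority 2-4: well-formed.
(e) sonority 2-1-1: ill-formed.

d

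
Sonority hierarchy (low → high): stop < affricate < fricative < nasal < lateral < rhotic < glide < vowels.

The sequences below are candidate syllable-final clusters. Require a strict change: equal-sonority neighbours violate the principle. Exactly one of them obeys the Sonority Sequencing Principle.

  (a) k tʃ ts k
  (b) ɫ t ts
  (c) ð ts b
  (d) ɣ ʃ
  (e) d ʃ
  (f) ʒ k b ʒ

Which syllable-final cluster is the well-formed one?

(a) sonority 1-2-2-1: ill-formed.
(b) sonority 5-1-2: ill-formed.
(c) sonority 3-2-1: well-formed.
(d) sonority 3-3: ill-formed.
(e) sonority 1-3: ill-formed.
(f) sonority 3-1-1-3: ill-formed.

c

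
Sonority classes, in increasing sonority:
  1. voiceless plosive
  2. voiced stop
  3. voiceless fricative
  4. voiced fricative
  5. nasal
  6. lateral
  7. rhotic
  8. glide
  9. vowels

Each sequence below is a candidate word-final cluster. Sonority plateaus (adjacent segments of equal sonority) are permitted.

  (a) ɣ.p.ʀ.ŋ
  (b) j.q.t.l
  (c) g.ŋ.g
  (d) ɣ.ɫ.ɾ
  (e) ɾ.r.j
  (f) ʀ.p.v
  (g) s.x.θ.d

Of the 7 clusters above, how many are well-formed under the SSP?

(a) 4-1-7-5 → violates
(b) 8-1-1-6 → violates
(c) 2-5-2 → violates
(d) 4-6-7 → violates
(e) 7-7-8 → violates
(f) 7-1-4 → violates
(g) 3-3-3-2 → obeys

1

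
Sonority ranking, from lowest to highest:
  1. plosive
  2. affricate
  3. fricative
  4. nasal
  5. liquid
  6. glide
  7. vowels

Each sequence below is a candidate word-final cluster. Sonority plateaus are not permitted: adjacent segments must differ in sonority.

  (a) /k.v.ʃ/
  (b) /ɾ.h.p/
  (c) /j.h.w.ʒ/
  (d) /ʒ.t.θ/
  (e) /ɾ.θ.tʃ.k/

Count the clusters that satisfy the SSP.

(a) /k.v.ʃ/: profile 1-3-3 — violates.
(b) /ɾ.h.p/: profile 5-3-1 — obeys.
(c) /j.h.w.ʒ/: profile 6-3-6-3 — violates.
(d) /ʒ.t.θ/: profile 3-1-3 — violates.
(e) /ɾ.θ.tʃ.k/: profile 5-3-2-1 — obeys.

2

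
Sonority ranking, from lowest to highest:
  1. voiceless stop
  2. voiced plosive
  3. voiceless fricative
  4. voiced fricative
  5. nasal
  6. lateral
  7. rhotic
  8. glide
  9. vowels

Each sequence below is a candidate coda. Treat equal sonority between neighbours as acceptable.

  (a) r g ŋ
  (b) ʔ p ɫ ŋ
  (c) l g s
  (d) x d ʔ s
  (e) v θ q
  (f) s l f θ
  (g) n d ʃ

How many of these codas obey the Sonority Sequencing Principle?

1

(a) sonority 7-2-5: ill-formed.
(b) sonority 1-1-6-5: ill-formed.
(c) sonority 6-2-3: ill-formed.
(d) sonority 3-2-1-3: ill-formed.
(e) sonority 4-3-1: well-formed.
(f) sonority 3-6-3-3: ill-formed.
(g) sonority 5-2-3: ill-formed.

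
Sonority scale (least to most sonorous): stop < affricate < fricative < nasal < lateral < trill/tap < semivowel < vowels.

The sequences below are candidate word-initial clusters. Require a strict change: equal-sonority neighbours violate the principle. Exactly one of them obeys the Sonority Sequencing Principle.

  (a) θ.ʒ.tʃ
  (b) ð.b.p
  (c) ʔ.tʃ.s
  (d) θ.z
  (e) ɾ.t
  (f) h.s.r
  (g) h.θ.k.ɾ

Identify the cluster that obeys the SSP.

c

(a) θ.ʒ.tʃ: profile 3-3-2 — violates.
(b) ð.b.p: profile 3-1-1 — violates.
(c) ʔ.tʃ.s: profile 1-2-3 — obeys.
(d) θ.z: profile 3-3 — violates.
(e) ɾ.t: profile 6-1 — violates.
(f) h.s.r: profile 3-3-6 — violates.
(g) h.θ.k.ɾ: profile 3-3-1-6 — violates.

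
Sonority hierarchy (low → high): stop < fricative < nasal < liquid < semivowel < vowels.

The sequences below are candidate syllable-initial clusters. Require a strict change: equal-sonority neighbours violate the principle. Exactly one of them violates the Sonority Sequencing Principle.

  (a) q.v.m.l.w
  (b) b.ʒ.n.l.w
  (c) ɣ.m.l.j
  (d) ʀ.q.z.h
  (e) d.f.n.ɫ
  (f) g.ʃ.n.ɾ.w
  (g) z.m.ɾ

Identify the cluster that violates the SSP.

d

(a) sonority 1-2-3-4-5: well-formed.
(b) sonority 1-2-3-4-5: well-formed.
(c) sonority 2-3-4-5: well-formed.
(d) sonority 4-1-2-2: ill-formed.
(e) sonority 1-2-3-4: well-formed.
(f) sonority 1-2-3-4-5: well-formed.
(g) sonority 2-3-4: well-formed.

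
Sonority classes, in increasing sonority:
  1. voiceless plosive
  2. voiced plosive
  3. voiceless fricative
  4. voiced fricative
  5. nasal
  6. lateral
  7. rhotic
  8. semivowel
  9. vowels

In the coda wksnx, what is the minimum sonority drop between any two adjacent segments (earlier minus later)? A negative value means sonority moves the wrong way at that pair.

-2

/w/ — semivowel, sonority 8.
/k/ — voiceless plosive, sonority 1.
/s/ — voiceless fricative, sonority 3.
/n/ — nasal, sonority 5.
/x/ — voiceless fricative, sonority 3.
/w/→/k/: change +7.
/k/→/s/: change -2.
/s/→/n/: change -2.
/n/→/x/: change +2.
Minimum = -2.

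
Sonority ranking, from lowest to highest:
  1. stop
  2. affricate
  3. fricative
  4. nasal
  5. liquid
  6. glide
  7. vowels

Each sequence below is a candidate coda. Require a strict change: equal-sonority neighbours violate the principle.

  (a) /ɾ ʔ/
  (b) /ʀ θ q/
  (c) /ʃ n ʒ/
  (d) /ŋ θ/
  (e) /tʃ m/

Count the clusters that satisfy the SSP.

(a) sonority 5-1: well-formed.
(b) sonority 5-3-1: well-formed.
(c) sonority 3-4-3: ill-formed.
(d) sonority 4-3: well-formed.
(e) sonority 2-4: ill-formed.

3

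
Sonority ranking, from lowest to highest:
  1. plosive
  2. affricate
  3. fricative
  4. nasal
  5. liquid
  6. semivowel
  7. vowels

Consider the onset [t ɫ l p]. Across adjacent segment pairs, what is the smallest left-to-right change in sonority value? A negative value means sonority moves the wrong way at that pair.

/t/ — plosive, sonority 1.
/ɫ/ — liquid, sonority 5.
/l/ — liquid, sonority 5.
/p/ — plosive, sonority 1.
/t/→/ɫ/: change +4.
/ɫ/→/l/: change +0.
/l/→/p/: change -4.
Minimum = -4.

-4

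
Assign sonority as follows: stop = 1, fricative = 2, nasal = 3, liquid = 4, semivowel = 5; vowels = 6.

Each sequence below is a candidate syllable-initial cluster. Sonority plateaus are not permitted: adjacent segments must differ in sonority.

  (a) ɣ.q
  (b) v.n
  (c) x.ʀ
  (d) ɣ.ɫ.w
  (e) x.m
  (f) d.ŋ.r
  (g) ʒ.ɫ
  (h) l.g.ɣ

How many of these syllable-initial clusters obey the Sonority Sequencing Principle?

6

(a) 2-1 → violates
(b) 2-3 → obeys
(c) 2-4 → obeys
(d) 2-4-5 → obeys
(e) 2-3 → obeys
(f) 1-3-4 → obeys
(g) 2-4 → obeys
(h) 4-1-2 → violates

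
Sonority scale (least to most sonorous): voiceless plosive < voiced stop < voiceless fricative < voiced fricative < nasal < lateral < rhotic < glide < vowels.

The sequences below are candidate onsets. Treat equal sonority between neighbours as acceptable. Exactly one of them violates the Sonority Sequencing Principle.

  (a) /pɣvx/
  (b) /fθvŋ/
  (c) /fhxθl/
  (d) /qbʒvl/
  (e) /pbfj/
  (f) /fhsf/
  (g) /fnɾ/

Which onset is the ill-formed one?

a

(a) sonority 1-4-4-3: ill-formed.
(b) sonority 3-3-4-5: well-formed.
(c) sonority 3-3-3-3-6: well-formed.
(d) sonority 1-2-4-4-6: well-formed.
(e) sonority 1-2-3-8: well-formed.
(f) sonority 3-3-3-3: well-formed.
(g) sonority 3-5-7: well-formed.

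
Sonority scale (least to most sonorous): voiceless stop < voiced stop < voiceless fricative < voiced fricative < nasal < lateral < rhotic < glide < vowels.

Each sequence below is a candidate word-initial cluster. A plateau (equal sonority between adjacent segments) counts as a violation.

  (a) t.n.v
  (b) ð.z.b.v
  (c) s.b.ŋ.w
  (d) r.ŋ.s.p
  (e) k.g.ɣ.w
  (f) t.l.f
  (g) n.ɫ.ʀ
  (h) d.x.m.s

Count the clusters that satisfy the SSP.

(a) sonority 1-5-4: ill-formed.
(b) sonority 4-4-2-4: ill-formed.
(c) sonority 3-2-5-8: ill-formed.
(d) sonority 7-5-3-1: ill-formed.
(e) sonority 1-2-4-8: well-formed.
(f) sonority 1-6-3: ill-formed.
(g) sonority 5-6-7: well-formed.
(h) sonority 2-3-5-3: ill-formed.

2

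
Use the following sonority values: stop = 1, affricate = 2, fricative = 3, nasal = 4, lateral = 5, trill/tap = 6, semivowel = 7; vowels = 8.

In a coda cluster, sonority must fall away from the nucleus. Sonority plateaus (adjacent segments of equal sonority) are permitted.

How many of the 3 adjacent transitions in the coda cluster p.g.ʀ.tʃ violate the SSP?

1

/p/: stop = 1.
/g/: stop = 1.
/ʀ/: trill/tap = 6.
/tʃ/: affricate = 2.
/p/→/g/: 1→1 (plateau, allowed) — ok.
/g/→/ʀ/: 1→6 (does not fall) — violation.
/ʀ/→/tʃ/: 6→2 (falls) — ok.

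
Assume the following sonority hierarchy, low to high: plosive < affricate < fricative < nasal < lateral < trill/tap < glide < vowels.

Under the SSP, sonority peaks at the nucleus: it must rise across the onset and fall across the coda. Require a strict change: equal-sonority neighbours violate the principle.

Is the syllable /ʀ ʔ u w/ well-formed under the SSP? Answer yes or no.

no

Onset: /ʀ/ is a trill/tap (sonority 6), /ʔ/ is a plosive (sonority 1); then the nucleus /u/ (sonority 8).
Onset profile 6-1-8 — does not strictly rise throughout.
Coda: /w/ is a glide (sonority 7).
Coda profile 8-7 — falls from the nucleus.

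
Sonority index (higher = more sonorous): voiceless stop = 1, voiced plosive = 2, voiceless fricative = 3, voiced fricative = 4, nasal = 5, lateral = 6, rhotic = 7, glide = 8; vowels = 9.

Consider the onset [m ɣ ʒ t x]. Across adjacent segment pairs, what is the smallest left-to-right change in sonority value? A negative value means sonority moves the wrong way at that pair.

-3

/m/: nasal = 5.
/ɣ/: voiced fricative = 4.
/ʒ/: voiced fricative = 4.
/t/: voiceless stop = 1.
/x/: voiceless fricative = 3.
/m/→/ɣ/: change -1.
/ɣ/→/ʒ/: change +0.
/ʒ/→/t/: change -3.
/t/→/x/: change +2.
Minimum = -3.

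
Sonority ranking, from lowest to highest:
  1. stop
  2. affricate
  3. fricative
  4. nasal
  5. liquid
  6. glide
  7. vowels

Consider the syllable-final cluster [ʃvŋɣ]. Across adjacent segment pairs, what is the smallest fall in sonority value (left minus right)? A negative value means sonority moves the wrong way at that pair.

/ʃ/: fricative = 3.
/v/: fricative = 3.
/ŋ/: nasal = 4.
/ɣ/: fricative = 3.
/ʃ/→/v/: change +0.
/v/→/ŋ/: change -1.
/ŋ/→/ɣ/: change +1.
Minimum = -1.

-1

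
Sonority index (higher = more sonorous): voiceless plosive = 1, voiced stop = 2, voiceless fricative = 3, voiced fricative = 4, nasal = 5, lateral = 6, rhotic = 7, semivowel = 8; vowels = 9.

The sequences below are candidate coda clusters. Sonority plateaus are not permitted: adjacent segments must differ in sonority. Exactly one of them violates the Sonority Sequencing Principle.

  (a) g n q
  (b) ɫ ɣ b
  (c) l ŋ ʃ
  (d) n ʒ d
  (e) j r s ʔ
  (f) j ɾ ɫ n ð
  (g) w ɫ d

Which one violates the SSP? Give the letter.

(a) 2-5-1 → violates
(b) 6-4-2 → obeys
(c) 6-5-3 → obeys
(d) 5-4-2 → obeys
(e) 8-7-3-1 → obeys
(f) 8-7-6-5-4 → obeys
(g) 8-6-2 → obeys

a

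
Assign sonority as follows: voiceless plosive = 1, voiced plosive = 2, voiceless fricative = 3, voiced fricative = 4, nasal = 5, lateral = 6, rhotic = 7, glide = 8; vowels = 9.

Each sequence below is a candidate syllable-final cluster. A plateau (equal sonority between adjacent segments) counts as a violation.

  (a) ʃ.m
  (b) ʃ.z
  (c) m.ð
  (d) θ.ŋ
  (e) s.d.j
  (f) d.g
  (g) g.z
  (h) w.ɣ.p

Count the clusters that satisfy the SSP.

(a) ʃ.m: profile 3-5 — violates.
(b) ʃ.z: profile 3-4 — violates.
(c) m.ð: profile 5-4 — obeys.
(d) θ.ŋ: profile 3-5 — violates.
(e) s.d.j: profile 3-2-8 — violates.
(f) d.g: profile 2-2 — violates.
(g) g.z: profile 2-4 — violates.
(h) w.ɣ.p: profile 8-4-1 — obeys.

2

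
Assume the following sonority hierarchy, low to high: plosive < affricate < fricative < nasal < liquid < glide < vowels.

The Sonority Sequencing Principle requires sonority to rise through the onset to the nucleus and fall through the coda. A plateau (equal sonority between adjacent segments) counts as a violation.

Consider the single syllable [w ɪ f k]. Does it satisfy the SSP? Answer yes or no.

yes

Onset: /w/ is a glide (sonority 6); then the nucleus /ɪ/ (sonority 7).
Onset profile 6-7 — rises to the nucleus.
Coda: /f/ is a fricative (sonority 3), /k/ is a plosive (sonority 1).
Coda profile 7-3-1 — falls from the nucleus.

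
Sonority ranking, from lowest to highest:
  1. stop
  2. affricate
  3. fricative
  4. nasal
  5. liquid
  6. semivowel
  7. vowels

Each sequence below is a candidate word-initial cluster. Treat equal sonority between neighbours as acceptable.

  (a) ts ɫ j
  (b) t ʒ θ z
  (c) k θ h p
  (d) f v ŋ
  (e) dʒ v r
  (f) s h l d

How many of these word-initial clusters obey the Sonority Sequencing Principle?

4

(a) sonority 2-5-6: well-formed.
(b) sonority 1-3-3-3: well-formed.
(c) sonority 1-3-3-1: ill-formed.
(d) sonority 3-3-4: well-formed.
(e) sonority 2-3-5: well-formed.
(f) sonority 3-3-5-1: ill-formed.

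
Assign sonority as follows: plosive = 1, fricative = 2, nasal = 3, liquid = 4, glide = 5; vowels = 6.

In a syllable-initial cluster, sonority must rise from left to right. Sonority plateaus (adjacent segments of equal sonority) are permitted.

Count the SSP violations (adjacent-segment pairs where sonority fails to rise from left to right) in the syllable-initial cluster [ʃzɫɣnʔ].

/ʃ/: fricative = 2.
/z/: fricative = 2.
/ɫ/: liquid = 4.
/ɣ/: fricative = 2.
/n/: nasal = 3.
/ʔ/: plosive = 1.
/ʃ/→/z/: 2→2 (plateau, allowed) — ok.
/z/→/ɫ/: 2→4 (rises) — ok.
/ɫ/→/ɣ/: 4→2 (does not rise) — violation.
/ɣ/→/n/: 2→3 (rises) — ok.
/n/→/ʔ/: 3→1 (does not rise) — violation.

2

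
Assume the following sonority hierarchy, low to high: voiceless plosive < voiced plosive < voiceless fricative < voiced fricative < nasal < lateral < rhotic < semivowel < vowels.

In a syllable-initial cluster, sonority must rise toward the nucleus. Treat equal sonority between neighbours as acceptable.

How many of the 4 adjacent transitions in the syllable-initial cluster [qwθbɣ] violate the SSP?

/q/ — voiceless plosive, sonority 1.
/w/ — semivowel, sonority 8.
/θ/ — voiceless fricative, sonority 3.
/b/ — voiced plosive, sonority 2.
/ɣ/ — voiced fricative, sonority 4.
/q/→/w/: 1→8 (rises) — ok.
/w/→/θ/: 8→3 (does not rise) — violation.
/θ/→/b/: 3→2 (does not rise) — violation.
/b/→/ɣ/: 2→4 (rises) — ok.

2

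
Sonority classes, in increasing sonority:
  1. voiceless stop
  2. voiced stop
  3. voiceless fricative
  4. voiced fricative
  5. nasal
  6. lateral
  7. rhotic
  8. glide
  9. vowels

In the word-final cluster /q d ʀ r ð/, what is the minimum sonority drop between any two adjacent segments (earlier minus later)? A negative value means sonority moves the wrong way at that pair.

-5

/q/ is a voiceless stop (sonority 1).
/d/ is a voiced stop (sonority 2).
/ʀ/ is a rhotic (sonority 7).
/r/ is a rhotic (sonority 7).
/ð/ is a voiced fricative (sonority 4).
/q/→/d/: change -1.
/d/→/ʀ/: change -5.
/ʀ/→/r/: change +0.
/r/→/ð/: change +3.
Minimum = -5.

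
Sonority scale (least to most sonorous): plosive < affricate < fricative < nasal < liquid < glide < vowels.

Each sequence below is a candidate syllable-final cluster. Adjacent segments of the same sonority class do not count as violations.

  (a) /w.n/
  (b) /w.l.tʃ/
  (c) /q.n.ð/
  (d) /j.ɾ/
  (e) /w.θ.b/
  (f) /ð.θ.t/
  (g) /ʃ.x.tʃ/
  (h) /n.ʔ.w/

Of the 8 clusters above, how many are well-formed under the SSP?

(a) /w.n/: profile 6-4 — obeys.
(b) /w.l.tʃ/: profile 6-5-2 — obeys.
(c) /q.n.ð/: profile 1-4-3 — violates.
(d) /j.ɾ/: profile 6-5 — obeys.
(e) /w.θ.b/: profile 6-3-1 — obeys.
(f) /ð.θ.t/: profile 3-3-1 — obeys.
(g) /ʃ.x.tʃ/: profile 3-3-2 — obeys.
(h) /n.ʔ.w/: profile 4-1-6 — violates.

6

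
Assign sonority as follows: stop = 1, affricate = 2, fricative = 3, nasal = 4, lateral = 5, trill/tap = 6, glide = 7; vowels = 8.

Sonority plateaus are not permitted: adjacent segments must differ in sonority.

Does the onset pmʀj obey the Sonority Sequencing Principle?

/p/: stop = 1.
/m/: nasal = 4.
/ʀ/: trill/tap = 6.
/j/: glide = 7.
The profile 1-4-6-7 strictly rises, so the onset satisfies the SSP.

yes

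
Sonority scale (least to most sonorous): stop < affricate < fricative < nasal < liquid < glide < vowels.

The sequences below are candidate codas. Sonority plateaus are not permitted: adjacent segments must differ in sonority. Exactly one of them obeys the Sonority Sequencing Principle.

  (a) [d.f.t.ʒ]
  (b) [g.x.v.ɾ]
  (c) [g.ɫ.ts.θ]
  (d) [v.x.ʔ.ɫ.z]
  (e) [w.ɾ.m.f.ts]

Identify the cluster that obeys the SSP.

e

(a) [d.f.t.ʒ]: profile 1-3-1-3 — violates.
(b) [g.x.v.ɾ]: profile 1-3-3-5 — violates.
(c) [g.ɫ.ts.θ]: profile 1-5-2-3 — violates.
(d) [v.x.ʔ.ɫ.z]: profile 3-3-1-5-3 — violates.
(e) [w.ɾ.m.f.ts]: profile 6-5-4-3-2 — obeys.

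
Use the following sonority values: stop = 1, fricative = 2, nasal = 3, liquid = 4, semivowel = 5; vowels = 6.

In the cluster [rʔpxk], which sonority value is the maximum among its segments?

/r/ is a liquid (sonority 4).
/ʔ/ is a stop (sonority 1).
/p/ is a stop (sonority 1).
/x/ is a fricative (sonority 2).
/k/ is a stop (sonority 1).
The maximum is 4.

4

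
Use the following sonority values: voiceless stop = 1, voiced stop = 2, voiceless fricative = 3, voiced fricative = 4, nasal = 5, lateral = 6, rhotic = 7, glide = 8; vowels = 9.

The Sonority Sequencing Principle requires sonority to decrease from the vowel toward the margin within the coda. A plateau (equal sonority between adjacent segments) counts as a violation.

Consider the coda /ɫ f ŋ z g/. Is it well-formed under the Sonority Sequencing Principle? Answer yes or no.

no

/ɫ/: lateral = 6.
/f/: voiceless fricative = 3.
/ŋ/: nasal = 5.
/z/: voiced fricative = 4.
/g/: voiced stop = 2.
The profile is 6-3-5-4-2. Between /f/ (3) and /ŋ/ (5) sonority does not fall, so the cluster violates the SSP.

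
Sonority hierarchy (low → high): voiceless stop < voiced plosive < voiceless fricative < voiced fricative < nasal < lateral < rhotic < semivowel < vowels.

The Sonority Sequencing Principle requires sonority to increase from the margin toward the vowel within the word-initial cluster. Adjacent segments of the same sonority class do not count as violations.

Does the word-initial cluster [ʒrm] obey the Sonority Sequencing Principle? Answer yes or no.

no

/ʒ/ is a voiced fricative (sonority 4).
/r/ is a rhotic (sonority 7).
/m/ is a nasal (sonority 5).
The profile is 4-7-5. Between /r/ (7) and /m/ (5) sonority does not rise, so the cluster violates the SSP.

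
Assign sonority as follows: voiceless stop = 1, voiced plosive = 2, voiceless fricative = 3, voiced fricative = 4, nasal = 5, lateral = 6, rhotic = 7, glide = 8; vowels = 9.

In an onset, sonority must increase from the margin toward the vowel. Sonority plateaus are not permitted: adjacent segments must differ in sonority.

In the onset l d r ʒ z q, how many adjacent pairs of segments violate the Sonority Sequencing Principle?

/l/ is a lateral (sonority 6).
/d/ is a voiced plosive (sonority 2).
/r/ is a rhotic (sonority 7).
/ʒ/ is a voiced fricative (sonority 4).
/z/ is a voiced fricative (sonority 4).
/q/ is a voiceless stop (sonority 1).
/l/→/d/: 6→2 (does not rise) — violation.
/d/→/r/: 2→7 (rises) — ok.
/r/→/ʒ/: 7→4 (does not rise) — violation.
/ʒ/→/z/: 4→4 (plateau) — violation.
/z/→/q/: 4→1 (does not rise) — violation.

4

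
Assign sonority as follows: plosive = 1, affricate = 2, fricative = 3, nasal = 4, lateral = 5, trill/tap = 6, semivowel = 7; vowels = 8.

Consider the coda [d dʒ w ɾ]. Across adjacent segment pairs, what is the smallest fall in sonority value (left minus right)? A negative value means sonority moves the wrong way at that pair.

/d/ — plosive, sonority 1.
/dʒ/ — affricate, sonority 2.
/w/ — semivowel, sonority 7.
/ɾ/ — trill/tap, sonority 6.
/d/→/dʒ/: change -1.
/dʒ/→/w/: change -5.
/w/→/ɾ/: change +1.
Minimum = -5.

-5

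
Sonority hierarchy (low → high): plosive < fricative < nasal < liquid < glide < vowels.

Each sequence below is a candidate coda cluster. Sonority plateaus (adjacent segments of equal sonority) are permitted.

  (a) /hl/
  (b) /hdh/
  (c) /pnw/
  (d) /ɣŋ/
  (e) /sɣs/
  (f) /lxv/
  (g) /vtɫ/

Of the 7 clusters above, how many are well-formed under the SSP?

(a) sonority 2-4: ill-formed.
(b) sonority 2-1-2: ill-formed.
(c) sonority 1-3-5: ill-formed.
(d) sonority 2-3: ill-formed.
(e) sonority 2-2-2: well-formed.
(f) sonority 4-2-2: well-formed.
(g) sonority 2-1-4: ill-formed.

2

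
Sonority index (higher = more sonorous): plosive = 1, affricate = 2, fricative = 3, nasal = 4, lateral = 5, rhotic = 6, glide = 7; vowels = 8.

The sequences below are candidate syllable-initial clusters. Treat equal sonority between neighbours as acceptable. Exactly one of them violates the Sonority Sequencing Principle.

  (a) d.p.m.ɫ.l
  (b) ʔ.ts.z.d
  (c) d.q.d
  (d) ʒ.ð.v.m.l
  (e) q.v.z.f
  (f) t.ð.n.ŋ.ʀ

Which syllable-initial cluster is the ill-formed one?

b

(a) 1-1-4-5-5 → obeys
(b) 1-2-3-1 → violates
(c) 1-1-1 → obeys
(d) 3-3-3-4-5 → obeys
(e) 1-3-3-3 → obeys
(f) 1-3-4-4-6 → obeys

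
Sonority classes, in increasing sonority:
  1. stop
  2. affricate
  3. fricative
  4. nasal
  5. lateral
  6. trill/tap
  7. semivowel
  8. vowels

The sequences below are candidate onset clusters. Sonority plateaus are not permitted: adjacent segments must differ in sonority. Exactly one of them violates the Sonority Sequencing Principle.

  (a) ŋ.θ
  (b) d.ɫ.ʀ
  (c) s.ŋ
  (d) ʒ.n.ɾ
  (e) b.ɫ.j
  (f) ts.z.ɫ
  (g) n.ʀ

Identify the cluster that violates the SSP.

a

(a) ŋ.θ: profile 4-3 — violates.
(b) d.ɫ.ʀ: profile 1-5-6 — obeys.
(c) s.ŋ: profile 3-4 — obeys.
(d) ʒ.n.ɾ: profile 3-4-6 — obeys.
(e) b.ɫ.j: profile 1-5-7 — obeys.
(f) ts.z.ɫ: profile 2-3-5 — obeys.
(g) n.ʀ: profile 4-6 — obeys.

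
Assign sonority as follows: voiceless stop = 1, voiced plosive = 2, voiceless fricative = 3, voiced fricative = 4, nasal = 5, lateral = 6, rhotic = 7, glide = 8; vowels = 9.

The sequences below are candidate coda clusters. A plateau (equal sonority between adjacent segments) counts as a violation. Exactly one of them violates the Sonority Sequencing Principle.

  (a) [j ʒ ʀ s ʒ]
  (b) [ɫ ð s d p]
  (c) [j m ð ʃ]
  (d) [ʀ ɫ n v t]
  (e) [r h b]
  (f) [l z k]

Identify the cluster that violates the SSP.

a

(a) 8-4-7-3-4 → violates
(b) 6-4-3-2-1 → obeys
(c) 8-5-4-3 → obeys
(d) 7-6-5-4-1 → obeys
(e) 7-3-2 → obeys
(f) 6-4-1 → obeys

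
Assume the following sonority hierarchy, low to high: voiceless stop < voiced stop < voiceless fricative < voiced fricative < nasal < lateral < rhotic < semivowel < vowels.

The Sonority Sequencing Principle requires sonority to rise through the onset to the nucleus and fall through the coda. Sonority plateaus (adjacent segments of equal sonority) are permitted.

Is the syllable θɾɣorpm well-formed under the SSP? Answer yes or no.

Onset: /θ/ is a voiceless fricative (sonority 3), /ɾ/ is a rhotic (sonority 7), /ɣ/ is a voiced fricative (sonority 4); then the nucleus /o/ (sonority 9).
Onset profile 3-7-4-9 — does not rise throughout.
Coda: /r/ is a rhotic (sonority 7), /p/ is a voiceless stop (sonority 1), /m/ is a nasal (sonority 5).
Coda profile 9-7-1-5 — does not fall throughout.

no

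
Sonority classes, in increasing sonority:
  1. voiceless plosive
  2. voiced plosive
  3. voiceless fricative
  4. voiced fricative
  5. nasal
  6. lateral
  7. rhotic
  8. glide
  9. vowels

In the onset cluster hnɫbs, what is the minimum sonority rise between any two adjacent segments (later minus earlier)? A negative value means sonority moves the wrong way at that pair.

-4

/h/ is a voiceless fricative (sonority 3).
/n/ is a nasal (sonority 5).
/ɫ/ is a lateral (sonority 6).
/b/ is a voiced plosive (sonority 2).
/s/ is a voiceless fricative (sonority 3).
/h/→/n/: change +2.
/n/→/ɫ/: change +1.
/ɫ/→/b/: change -4.
/b/→/s/: change +1.
Minimum = -4.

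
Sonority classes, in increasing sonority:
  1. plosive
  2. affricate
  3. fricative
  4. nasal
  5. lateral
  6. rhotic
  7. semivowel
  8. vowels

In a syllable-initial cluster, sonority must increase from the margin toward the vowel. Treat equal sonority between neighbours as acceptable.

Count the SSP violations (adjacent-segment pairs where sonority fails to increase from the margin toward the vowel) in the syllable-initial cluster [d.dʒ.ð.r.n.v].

2

/d/ is a plosive (sonority 1).
/dʒ/ is an affricate (sonority 2).
/ð/ is a fricative (sonority 3).
/r/ is a rhotic (sonority 6).
/n/ is a nasal (sonority 4).
/v/ is a fricative (sonority 3).
/d/→/dʒ/: 1→2 (rises) — ok.
/dʒ/→/ð/: 2→3 (rises) — ok.
/ð/→/r/: 3→6 (rises) — ok.
/r/→/n/: 6→4 (does not rise) — violation.
/n/→/v/: 4→3 (does not rise) — violation.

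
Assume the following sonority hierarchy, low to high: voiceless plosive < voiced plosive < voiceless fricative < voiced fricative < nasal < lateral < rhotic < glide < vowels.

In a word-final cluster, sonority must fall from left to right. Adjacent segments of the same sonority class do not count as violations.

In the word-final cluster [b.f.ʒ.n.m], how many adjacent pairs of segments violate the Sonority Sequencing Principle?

3

/b/ is a voiced plosive (sonority 2).
/f/ is a voiceless fricative (sonority 3).
/ʒ/ is a voiced fricative (sonority 4).
/n/ is a nasal (sonority 5).
/m/ is a nasal (sonority 5).
/b/→/f/: 2→3 (does not fall) — violation.
/f/→/ʒ/: 3→4 (does not fall) — violation.
/ʒ/→/n/: 4→5 (does not fall) — violation.
/n/→/m/: 5→5 (plateau, allowed) — ok.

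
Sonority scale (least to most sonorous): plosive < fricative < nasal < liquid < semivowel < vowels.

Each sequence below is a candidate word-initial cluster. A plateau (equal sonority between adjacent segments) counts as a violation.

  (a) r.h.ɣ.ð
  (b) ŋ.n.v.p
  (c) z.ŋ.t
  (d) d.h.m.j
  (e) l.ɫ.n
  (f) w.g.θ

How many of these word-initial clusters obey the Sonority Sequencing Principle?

(a) sonority 4-2-2-2: ill-formed.
(b) sonority 3-3-2-1: ill-formed.
(c) sonority 2-3-1: ill-formed.
(d) sonority 1-2-3-5: well-formed.
(e) sonority 4-4-3: ill-formed.
(f) sonority 5-1-2: ill-formed.

1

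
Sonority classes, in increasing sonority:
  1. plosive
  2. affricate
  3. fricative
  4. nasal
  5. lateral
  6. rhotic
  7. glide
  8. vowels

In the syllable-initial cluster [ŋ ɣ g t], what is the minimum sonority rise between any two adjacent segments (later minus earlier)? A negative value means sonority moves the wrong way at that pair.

/ŋ/ — nasal, sonority 4.
/ɣ/ — fricative, sonority 3.
/g/ — plosive, sonority 1.
/t/ — plosive, sonority 1.
/ŋ/→/ɣ/: change -1.
/ɣ/→/g/: change -2.
/g/→/t/: change +0.
Minimum = -2.

-2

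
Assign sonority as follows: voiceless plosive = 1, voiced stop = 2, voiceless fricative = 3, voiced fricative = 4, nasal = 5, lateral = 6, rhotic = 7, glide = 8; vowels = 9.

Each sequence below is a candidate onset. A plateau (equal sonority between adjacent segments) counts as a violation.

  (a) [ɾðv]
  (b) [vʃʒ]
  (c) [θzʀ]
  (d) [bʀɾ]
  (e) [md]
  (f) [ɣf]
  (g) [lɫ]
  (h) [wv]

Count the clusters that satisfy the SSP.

(a) [ɾðv]: profile 7-4-4 — violates.
(b) [vʃʒ]: profile 4-3-4 — violates.
(c) [θzʀ]: profile 3-4-7 — obeys.
(d) [bʀɾ]: profile 2-7-7 — violates.
(e) [md]: profile 5-2 — violates.
(f) [ɣf]: profile 4-3 — violates.
(g) [lɫ]: profile 6-6 — violates.
(h) [wv]: profile 8-4 — violates.

1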